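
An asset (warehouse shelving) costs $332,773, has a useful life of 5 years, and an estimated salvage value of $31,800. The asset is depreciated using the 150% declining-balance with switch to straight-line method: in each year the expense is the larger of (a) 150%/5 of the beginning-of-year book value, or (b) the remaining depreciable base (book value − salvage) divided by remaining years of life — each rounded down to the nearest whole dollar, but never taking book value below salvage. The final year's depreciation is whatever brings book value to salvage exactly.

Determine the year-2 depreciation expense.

$69,882

Depreciable base = $332,773 − $31,800 = $300,973.
Year 1: DB = ⌊$332,773 × 150%/5⌋ = $99,831; SL = ⌊$300,973/5⌋ = $60,194 → take DB $99,831. Book value $232,942.
Year 2: DB = ⌊$232,942 × 150%/5⌋ = $69,882; SL = ⌊$201,142/4⌋ = $50,285 → take DB $69,882. Book value $163,060.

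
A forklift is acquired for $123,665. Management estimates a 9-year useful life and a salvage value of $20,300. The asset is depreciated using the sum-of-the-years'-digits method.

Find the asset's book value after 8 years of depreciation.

$22,597

Depreciable base = $123,665 − $20,300 = $103,365.
Sum of the years' digits = 9+8+7+6+5+4+3+2+1 = 45.
Year 1: $103,365 × 9/45 = $20,673. Book value $102,992.
Year 2: $103,365 × 8/45 = $18,376. Book value $84,616.
Year 3: $103,365 × 7/45 = $16,079. Book value $68,537.
Year 4: $103,365 × 6/45 = $13,782. Book value $54,755.
Year 5: $103,365 × 5/45 = $11,485. Book value $43,270.
Year 6: $103,365 × 4/45 = $9,188. Book value $34,082.
Year 7: $103,365 × 3/45 = $6,891. Book value $27,191.
Year 8: $103,365 × 2/45 = $4,594. Book value $22,597.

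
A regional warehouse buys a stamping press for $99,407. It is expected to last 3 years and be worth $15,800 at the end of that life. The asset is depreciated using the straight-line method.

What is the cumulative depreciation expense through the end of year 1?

$27,869

Depreciable base = $99,407 − $15,800 = $83,607.
Annual expense = $83,607 / 3 = $27,869.
End of year 1: book value $71,538.
Accumulated through year 1 = $99,407 − $71,538 = $27,869.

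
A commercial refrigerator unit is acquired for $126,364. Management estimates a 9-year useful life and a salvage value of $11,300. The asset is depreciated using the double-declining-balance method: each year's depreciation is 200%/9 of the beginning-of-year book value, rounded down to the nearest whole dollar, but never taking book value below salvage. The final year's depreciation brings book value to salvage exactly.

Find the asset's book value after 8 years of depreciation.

$16,925

Depreciable base = $126,364 − $11,300 = $115,064.
Year 1: ⌊$126,364 × 200%/9⌋ = $28,080. Book value $98,284.
Year 2: ⌊$98,284 × 200%/9⌋ = $21,840. Book value $76,444.
Year 3: ⌊$76,444 × 200%/9⌋ = $16,987. Book value $59,457.
Year 4: ⌊$59,457 × 200%/9⌋ = $13,212. Book value $46,245.
Year 5: ⌊$46,245 × 200%/9⌋ = $10,276. Book value $35,969.
Year 6: ⌊$35,969 × 200%/9⌋ = $7,993. Book value $27,976.
Year 7: ⌊$27,976 × 200%/9⌋ = $6,216. Book value $21,760.
Year 8: ⌊$21,760 × 200%/9⌋ = $4,835. Book value $16,925.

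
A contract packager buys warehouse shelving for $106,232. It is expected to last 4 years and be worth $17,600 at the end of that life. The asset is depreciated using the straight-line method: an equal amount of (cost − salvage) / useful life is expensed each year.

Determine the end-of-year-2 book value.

$61,916

Depreciable base = $106,232 − $17,600 = $88,632.
Annual expense = $88,632 / 4 = $22,158.
End of year 1: book value $84,074.
End of year 2: book value $61,916.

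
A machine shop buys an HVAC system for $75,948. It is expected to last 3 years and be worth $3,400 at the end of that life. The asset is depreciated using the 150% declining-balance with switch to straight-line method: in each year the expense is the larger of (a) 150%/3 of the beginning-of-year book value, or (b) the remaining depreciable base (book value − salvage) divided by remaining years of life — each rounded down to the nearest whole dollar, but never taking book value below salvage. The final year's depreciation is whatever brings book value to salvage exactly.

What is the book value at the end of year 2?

Depreciable base = $75,948 − $3,400 = $72,548.
Year 1: DB = ⌊$75,948 × 150%/3⌋ = $37,974; SL = ⌊$72,548/3⌋ = $24,182 → take DB $37,974. Book value $37,974.
Year 2: DB = ⌊$37,974 × 150%/3⌋ = $18,987; SL = ⌊$34,574/2⌋ = $17,287 → take DB $18,987. Book value $18,987.

$18,987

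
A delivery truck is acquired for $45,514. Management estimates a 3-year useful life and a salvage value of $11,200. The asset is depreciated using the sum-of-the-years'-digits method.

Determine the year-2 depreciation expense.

Depreciable base = $45,514 − $11,200 = $34,314.
Sum of the years' digits = 3+2+1 = 6.
Year 1: $34,314 × 3/6 = $17,157. Book value $28,357.
Year 2: $34,314 × 2/6 = $11,438. Book value $16,919.

$11,438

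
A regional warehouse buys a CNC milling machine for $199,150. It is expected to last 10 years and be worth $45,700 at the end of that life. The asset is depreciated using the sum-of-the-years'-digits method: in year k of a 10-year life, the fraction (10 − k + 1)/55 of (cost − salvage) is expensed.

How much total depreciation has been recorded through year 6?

$125,550

Depreciable base = $199,150 − $45,700 = $153,450.
Sum of the years' digits = 10+9+8+7+6+5+4+3+2+1 = 55.
Year 1: $153,450 × 10/55 = $27,900. Book value $171,250.
Year 2: $153,450 × 9/55 = $25,110. Book value $146,140.
Year 3: $153,450 × 8/55 = $22,320. Book value $123,820.
Year 4: $153,450 × 7/55 = $19,530. Book value $104,290.
Year 5: $153,450 × 6/55 = $16,740. Book value $87,550.
Year 6: $153,450 × 5/55 = $13,950. Book value $73,600.
Accumulated through year 6 = $199,150 − $73,600 = $125,550.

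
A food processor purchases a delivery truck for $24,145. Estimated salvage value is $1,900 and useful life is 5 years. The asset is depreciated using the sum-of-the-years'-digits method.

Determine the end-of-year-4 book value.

Depreciable base = $24,145 − $1,900 = $22,245.
Sum of the years' digits = 5+4+3+2+1 = 15.
Year 1: $22,245 × 5/15 = $7,415. Book value $16,730.
Year 2: $22,245 × 4/15 = $5,932. Book value $10,798.
Year 3: $22,245 × 3/15 = $4,449. Book value $6,349.
Year 4: $22,245 × 2/15 = $2,966. Book value $3,383.

$3,383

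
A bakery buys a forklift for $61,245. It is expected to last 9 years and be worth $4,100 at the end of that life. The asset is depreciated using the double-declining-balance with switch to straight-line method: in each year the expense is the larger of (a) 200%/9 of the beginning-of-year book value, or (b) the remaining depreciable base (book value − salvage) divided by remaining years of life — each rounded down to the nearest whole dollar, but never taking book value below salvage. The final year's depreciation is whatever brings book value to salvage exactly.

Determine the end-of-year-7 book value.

$10,407

Depreciable base = $61,245 − $4,100 = $57,145.
Year 1: DB = ⌊$61,245 × 200%/9⌋ = $13,610; SL = ⌊$57,145/9⌋ = $6,349 → take DB $13,610. Book value $47,635.
Year 2: DB = ⌊$47,635 × 200%/9⌋ = $10,585; SL = ⌊$43,535/8⌋ = $5,441 → take DB $10,585. Book value $37,050.
Year 3: DB = ⌊$37,050 × 200%/9⌋ = $8,233; SL = ⌊$32,950/7⌋ = $4,707 → take DB $8,233. Book value $28,817.
Year 4: DB = ⌊$28,817 × 200%/9⌋ = $6,403; SL = ⌊$24,717/6⌋ = $4,119 → take DB $6,403. Book value $22,414.
Year 5: DB = ⌊$22,414 × 200%/9⌋ = $4,980; SL = ⌊$18,314/5⌋ = $3,662 → take DB $4,980. Book value $17,434.
Year 6: DB = ⌊$17,434 × 200%/9⌋ = $3,874; SL = ⌊$13,334/4⌋ = $3,333 → take DB $3,874. Book value $13,560.
Year 7: DB = ⌊$13,560 × 200%/9⌋ = $3,013; SL = ⌊$9,460/3⌋ = $3,153 → take SL $3,153. Book value $10,407.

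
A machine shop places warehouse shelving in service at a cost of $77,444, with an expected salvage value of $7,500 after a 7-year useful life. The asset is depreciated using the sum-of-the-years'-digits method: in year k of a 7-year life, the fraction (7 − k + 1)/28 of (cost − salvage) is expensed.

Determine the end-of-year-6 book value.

$9,998

Depreciable base = $77,444 − $7,500 = $69,944.
Sum of the years' digits = 7+6+5+4+3+2+1 = 28.
Year 1: $69,944 × 7/28 = $17,486. Book value $59,958.
Year 2: $69,944 × 6/28 = $14,988. Book value $44,970.
Year 3: $69,944 × 5/28 = $12,490. Book value $32,480.
Year 4: $69,944 × 4/28 = $9,992. Book value $22,488.
Year 5: $69,944 × 3/28 = $7,494. Book value $14,994.
Year 6: $69,944 × 2/28 = $4,996. Book value $9,998.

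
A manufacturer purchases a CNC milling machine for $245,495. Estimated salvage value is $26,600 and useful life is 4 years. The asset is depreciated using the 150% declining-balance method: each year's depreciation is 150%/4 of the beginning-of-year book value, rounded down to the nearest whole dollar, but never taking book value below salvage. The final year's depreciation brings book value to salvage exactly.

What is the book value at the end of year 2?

Depreciable base = $245,495 − $26,600 = $218,895.
Year 1: ⌊$245,495 × 150%/4⌋ = $92,060. Book value $153,435.
Year 2: ⌊$153,435 × 150%/4⌋ = $57,538. Book value $95,897.

$95,897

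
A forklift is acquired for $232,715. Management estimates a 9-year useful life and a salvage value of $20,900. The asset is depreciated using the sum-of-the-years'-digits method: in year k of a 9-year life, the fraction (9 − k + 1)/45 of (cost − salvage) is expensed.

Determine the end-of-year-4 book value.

Depreciable base = $232,715 − $20,900 = $211,815.
Sum of the years' digits = 9+8+7+6+5+4+3+2+1 = 45.
Year 1: $211,815 × 9/45 = $42,363. Book value $190,352.
Year 2: $211,815 × 8/45 = $37,656. Book value $152,696.
Year 3: $211,815 × 7/45 = $32,949. Book value $119,747.
Year 4: $211,815 × 6/45 = $28,242. Book value $91,505.

$91,505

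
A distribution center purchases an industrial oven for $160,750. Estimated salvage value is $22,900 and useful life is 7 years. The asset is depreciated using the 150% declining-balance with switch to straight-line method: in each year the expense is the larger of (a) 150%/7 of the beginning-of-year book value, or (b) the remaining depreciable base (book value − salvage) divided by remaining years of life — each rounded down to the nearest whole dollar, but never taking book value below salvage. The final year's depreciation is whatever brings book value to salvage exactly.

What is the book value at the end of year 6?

$35,519

Depreciable base = $160,750 − $22,900 = $137,850.
Year 1: DB = ⌊$160,750 × 150%/7⌋ = $34,446; SL = ⌊$137,850/7⌋ = $19,692 → take DB $34,446. Book value $126,304.
Year 2: DB = ⌊$126,304 × 150%/7⌋ = $27,065; SL = ⌊$103,404/6⌋ = $17,234 → take DB $27,065. Book value $99,239.
Year 3: DB = ⌊$99,239 × 150%/7⌋ = $21,265; SL = ⌊$76,339/5⌋ = $15,267 → take DB $21,265. Book value $77,974.
Year 4: DB = ⌊$77,974 × 150%/7⌋ = $16,708; SL = ⌊$55,074/4⌋ = $13,768 → take DB $16,708. Book value $61,266.
Year 5: DB = ⌊$61,266 × 150%/7⌋ = $13,128; SL = ⌊$38,366/3⌋ = $12,788 → take DB $13,128. Book value $48,138.
Year 6: DB = ⌊$48,138 × 150%/7⌋ = $10,315; SL = ⌊$25,238/2⌋ = $12,619 → take SL $12,619. Book value $35,519.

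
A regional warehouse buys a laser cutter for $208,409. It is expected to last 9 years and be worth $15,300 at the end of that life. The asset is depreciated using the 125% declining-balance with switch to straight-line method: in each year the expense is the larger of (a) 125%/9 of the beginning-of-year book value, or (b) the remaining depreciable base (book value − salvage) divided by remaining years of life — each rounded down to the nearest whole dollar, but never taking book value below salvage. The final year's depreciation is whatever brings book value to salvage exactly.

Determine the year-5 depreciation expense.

$19,629

Depreciable base = $208,409 − $15,300 = $193,109.
Year 1: DB = ⌊$208,409 × 125%/9⌋ = $28,945; SL = ⌊$193,109/9⌋ = $21,456 → take DB $28,945. Book value $179,464.
Year 2: DB = ⌊$179,464 × 125%/9⌋ = $24,925; SL = ⌊$164,164/8⌋ = $20,520 → take DB $24,925. Book value $154,539.
Year 3: DB = ⌊$154,539 × 125%/9⌋ = $21,463; SL = ⌊$139,239/7⌋ = $19,891 → take DB $21,463. Book value $133,076.
Year 4: DB = ⌊$133,076 × 125%/9⌋ = $18,482; SL = ⌊$117,776/6⌋ = $19,629 → take SL $19,629. Book value $113,447.
Year 5: DB = ⌊$113,447 × 125%/9⌋ = $15,756; SL = ⌊$98,147/5⌋ = $19,629 → take SL $19,629. Book value $93,818.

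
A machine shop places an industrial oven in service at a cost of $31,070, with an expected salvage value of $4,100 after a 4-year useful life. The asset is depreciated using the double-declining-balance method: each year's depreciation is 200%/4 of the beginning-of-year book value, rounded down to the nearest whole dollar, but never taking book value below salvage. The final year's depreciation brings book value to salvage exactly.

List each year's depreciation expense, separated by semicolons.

Depreciable base = $31,070 − $4,100 = $26,970.
Year 1: ⌊$31,070 × 200%/4⌋ = $15,535. Book value $15,535.
Year 2: ⌊$15,535 × 200%/4⌋ = $7,767. Book value $7,768.
Year 3: ⌊$7,768 × 200%/4⌋ = $3,884, capped at $3,668. Book value $4,100.
Year 4 (final): $4,100 − $4,100 = $0. Book value $4,100.

$15,535; $7,767; $3,668; $0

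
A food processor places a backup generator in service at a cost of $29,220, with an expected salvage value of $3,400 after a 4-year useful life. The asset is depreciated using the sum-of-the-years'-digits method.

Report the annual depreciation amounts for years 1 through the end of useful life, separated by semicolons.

$10,328; $7,746; $5,164; $2,582

Depreciable base = $29,220 − $3,400 = $25,820.
Sum of the years' digits = 4+3+2+1 = 10.
Year 1: $25,820 × 4/10 = $10,328. Book value $18,892.
Year 2: $25,820 × 3/10 = $7,746. Book value $11,146.
Year 3: $25,820 × 2/10 = $5,164. Book value $5,982.
Year 4: $25,820 × 1/10 = $2,582. Book value $3,400.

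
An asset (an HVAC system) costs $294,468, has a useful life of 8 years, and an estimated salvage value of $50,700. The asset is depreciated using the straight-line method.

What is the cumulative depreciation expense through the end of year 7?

$213,297

Depreciable base = $294,468 − $50,700 = $243,768.
Annual expense = $243,768 / 8 = $30,471.
End of year 1: book value $263,997.
End of year 2: book value $233,526.
End of year 3: book value $203,055.
End of year 4: book value $172,584.
End of year 5: book value $142,113.
End of year 6: book value $111,642.
End of year 7: book value $81,171.
Accumulated through year 7 = $294,468 − $81,171 = $213,297.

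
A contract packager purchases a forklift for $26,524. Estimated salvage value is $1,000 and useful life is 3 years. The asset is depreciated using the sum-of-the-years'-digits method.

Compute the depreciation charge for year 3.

$4,254

Depreciable base = $26,524 − $1,000 = $25,524.
Sum of the years' digits = 3+2+1 = 6.
Year 1: $25,524 × 3/6 = $12,762. Book value $13,762.
Year 2: $25,524 × 2/6 = $8,508. Book value $5,254.
Year 3: $25,524 × 1/6 = $4,254. Book value $1,000.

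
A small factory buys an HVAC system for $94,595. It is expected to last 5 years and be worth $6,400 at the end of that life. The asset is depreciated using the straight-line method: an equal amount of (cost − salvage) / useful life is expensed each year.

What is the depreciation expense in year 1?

$17,639

Depreciable base = $94,595 − $6,400 = $88,195.
Annual expense = $88,195 / 5 = $17,639.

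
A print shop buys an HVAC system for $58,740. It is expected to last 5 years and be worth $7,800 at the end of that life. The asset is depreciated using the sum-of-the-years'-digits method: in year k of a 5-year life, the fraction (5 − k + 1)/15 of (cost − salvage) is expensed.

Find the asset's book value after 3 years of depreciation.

$17,988

Depreciable base = $58,740 − $7,800 = $50,940.
Sum of the years' digits = 5+4+3+2+1 = 15.
Year 1: $50,940 × 5/15 = $16,980. Book value $41,760.
Year 2: $50,940 × 4/15 = $13,584. Book value $28,176.
Year 3: $50,940 × 3/15 = $10,188. Book value $17,988.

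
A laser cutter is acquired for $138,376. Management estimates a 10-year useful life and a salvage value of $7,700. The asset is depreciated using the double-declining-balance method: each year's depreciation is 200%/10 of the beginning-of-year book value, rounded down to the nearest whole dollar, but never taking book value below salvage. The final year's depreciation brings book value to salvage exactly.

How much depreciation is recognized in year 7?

Depreciable base = $138,376 − $7,700 = $130,676.
Year 1: ⌊$138,376 × 200%/10⌋ = $27,675. Book value $110,701.
Year 2: ⌊$110,701 × 200%/10⌋ = $22,140. Book value $88,561.
Year 3: ⌊$88,561 × 200%/10⌋ = $17,712. Book value $70,849.
Year 4: ⌊$70,849 × 200%/10⌋ = $14,169. Book value $56,680.
Year 5: ⌊$56,680 × 200%/10⌋ = $11,336. Book value $45,344.
Year 6: ⌊$45,344 × 200%/10⌋ = $9,068. Book value $36,276.
Year 7: ⌊$36,276 × 200%/10⌋ = $7,255. Book value $29,021.

$7,255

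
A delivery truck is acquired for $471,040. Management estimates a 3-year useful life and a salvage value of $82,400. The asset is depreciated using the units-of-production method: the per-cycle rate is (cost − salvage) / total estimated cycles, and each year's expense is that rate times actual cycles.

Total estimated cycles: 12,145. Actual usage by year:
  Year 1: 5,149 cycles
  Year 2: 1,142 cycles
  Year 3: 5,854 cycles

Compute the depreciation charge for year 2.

Depreciable base = $471,040 − $82,400 = $388,640.
Rate = $388,640 / 12,145 cycles = $32 per cycle.
Year 1: 5,149 × $32 = $164,768. Book value $306,272.
Year 2: 1,142 × $32 = $36,544. Book value $269,728.

$36,544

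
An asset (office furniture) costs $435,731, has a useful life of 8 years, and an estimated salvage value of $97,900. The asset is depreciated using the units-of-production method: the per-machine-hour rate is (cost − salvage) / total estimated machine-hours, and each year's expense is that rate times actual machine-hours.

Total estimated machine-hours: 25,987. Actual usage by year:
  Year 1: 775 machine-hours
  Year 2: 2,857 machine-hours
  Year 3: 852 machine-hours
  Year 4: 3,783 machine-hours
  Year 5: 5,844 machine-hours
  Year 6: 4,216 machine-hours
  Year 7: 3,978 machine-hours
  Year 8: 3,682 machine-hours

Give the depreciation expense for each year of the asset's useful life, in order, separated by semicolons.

Depreciable base = $435,731 − $97,900 = $337,831.
Rate = $337,831 / 25,987 machine-hours = $13 per machine-hour.
Year 1: 775 × $13 = $10,075. Book value $425,656.
Year 2: 2,857 × $13 = $37,141. Book value $388,515.
Year 3: 852 × $13 = $11,076. Book value $377,439.
Year 4: 3,783 × $13 = $49,179. Book value $328,260.
Year 5: 5,844 × $13 = $75,972. Book value $252,288.
Year 6: 4,216 × $13 = $54,808. Book value $197,480.
Year 7: 3,978 × $13 = $51,714. Book value $145,766.
Year 8: 3,682 × $13 = $47,866. Book value $97,900.

$10,075; $37,141; $11,076; $49,179; $75,972; $54,808; $51,714; $47,866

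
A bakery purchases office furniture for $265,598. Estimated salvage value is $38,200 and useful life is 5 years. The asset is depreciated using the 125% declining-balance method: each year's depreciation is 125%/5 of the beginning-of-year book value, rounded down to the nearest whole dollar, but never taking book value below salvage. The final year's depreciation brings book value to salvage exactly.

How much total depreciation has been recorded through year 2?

Depreciable base = $265,598 − $38,200 = $227,398.
Year 1: ⌊$265,598 × 125%/5⌋ = $66,399. Book value $199,199.
Year 2: ⌊$199,199 × 125%/5⌋ = $49,799. Book value $149,400.
Accumulated through year 2 = $265,598 − $149,400 = $116,198.

$116,198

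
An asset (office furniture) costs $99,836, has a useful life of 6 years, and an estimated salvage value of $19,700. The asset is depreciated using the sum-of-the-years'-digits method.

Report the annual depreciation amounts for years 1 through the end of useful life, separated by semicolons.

$22,896; $19,080; $15,264; $11,448; $7,632; $3,816

Depreciable base = $99,836 − $19,700 = $80,136.
Sum of the years' digits = 6+5+4+3+2+1 = 21.
Year 1: $80,136 × 6/21 = $22,896. Book value $76,940.
Year 2: $80,136 × 5/21 = $19,080. Book value $57,860.
Year 3: $80,136 × 4/21 = $15,264. Book value $42,596.
Year 4: $80,136 × 3/21 = $11,448. Book value $31,148.
Year 5: $80,136 × 2/21 = $7,632. Book value $23,516.
Year 6: $80,136 × 1/21 = $3,816. Book value $19,700.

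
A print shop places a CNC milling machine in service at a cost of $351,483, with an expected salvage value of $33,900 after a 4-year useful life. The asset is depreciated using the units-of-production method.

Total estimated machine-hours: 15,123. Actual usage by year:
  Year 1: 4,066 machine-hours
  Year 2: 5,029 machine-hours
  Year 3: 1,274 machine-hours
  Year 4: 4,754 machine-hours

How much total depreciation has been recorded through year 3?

$217,749

Depreciable base = $351,483 − $33,900 = $317,583.
Rate = $317,583 / 15,123 machine-hours = $21 per machine-hour.
Year 1: 4,066 × $21 = $85,386. Book value $266,097.
Year 2: 5,029 × $21 = $105,609. Book value $160,488.
Year 3: 1,274 × $21 = $26,754. Book value $133,734.
Accumulated through year 3 = $351,483 − $133,734 = $217,749.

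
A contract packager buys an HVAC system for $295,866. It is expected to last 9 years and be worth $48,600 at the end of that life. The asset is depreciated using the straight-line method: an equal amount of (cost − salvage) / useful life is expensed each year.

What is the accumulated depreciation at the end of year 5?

$137,370

Depreciable base = $295,866 − $48,600 = $247,266.
Annual expense = $247,266 / 9 = $27,474.
End of year 1: book value $268,392.
End of year 2: book value $240,918.
End of year 3: book value $213,444.
End of year 4: book value $185,970.
End of year 5: book value $158,496.
Accumulated through year 5 = $295,866 − $158,496 = $137,370.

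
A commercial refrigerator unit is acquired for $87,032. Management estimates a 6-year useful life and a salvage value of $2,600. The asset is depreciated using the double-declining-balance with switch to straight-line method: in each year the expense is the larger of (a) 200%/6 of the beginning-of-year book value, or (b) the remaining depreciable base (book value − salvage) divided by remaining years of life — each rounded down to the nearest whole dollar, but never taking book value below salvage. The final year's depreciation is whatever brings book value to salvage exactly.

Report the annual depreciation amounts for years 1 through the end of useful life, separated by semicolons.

Depreciable base = $87,032 − $2,600 = $84,432.
Year 1: DB = ⌊$87,032 × 200%/6⌋ = $29,010; SL = ⌊$84,432/6⌋ = $14,072 → take DB $29,010. Book value $58,022.
Year 2: DB = ⌊$58,022 × 200%/6⌋ = $19,340; SL = ⌊$55,422/5⌋ = $11,084 → take DB $19,340. Book value $38,682.
Year 3: DB = ⌊$38,682 × 200%/6⌋ = $12,894; SL = ⌊$36,082/4⌋ = $9,020 → take DB $12,894. Book value $25,788.
Year 4: DB = ⌊$25,788 × 200%/6⌋ = $8,596; SL = ⌊$23,188/3⌋ = $7,729 → take DB $8,596. Book value $17,192.
Year 5: DB = ⌊$17,192 × 200%/6⌋ = $5,730; SL = ⌊$14,592/2⌋ = $7,296 → take SL $7,296. Book value $9,896.
Year 6 (final): $9,896 − $2,600 = $7,296. Book value $2,600.

$29,010; $19,340; $12,894; $8,596; $7,296; $7,296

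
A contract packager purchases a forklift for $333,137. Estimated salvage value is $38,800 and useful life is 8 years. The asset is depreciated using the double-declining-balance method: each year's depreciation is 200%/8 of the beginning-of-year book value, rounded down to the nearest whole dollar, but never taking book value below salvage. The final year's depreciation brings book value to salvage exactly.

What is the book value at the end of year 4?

Depreciable base = $333,137 − $38,800 = $294,337.
Year 1: ⌊$333,137 × 200%/8⌋ = $83,284. Book value $249,853.
Year 2: ⌊$249,853 × 200%/8⌋ = $62,463. Book value $187,390.
Year 3: ⌊$187,390 × 200%/8⌋ = $46,847. Book value $140,543.
Year 4: ⌊$140,543 × 200%/8⌋ = $35,135. Book value $105,408.

$105,408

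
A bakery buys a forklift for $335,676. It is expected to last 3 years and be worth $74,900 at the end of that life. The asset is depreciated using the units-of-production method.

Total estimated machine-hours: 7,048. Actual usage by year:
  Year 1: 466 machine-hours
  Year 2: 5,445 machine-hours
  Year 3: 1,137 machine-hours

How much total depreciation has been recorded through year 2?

$218,707

Depreciable base = $335,676 − $74,900 = $260,776.
Rate = $260,776 / 7,048 machine-hours = $37 per machine-hour.
Year 1: 466 × $37 = $17,242. Book value $318,434.
Year 2: 5,445 × $37 = $201,465. Book value $116,969.
Accumulated through year 2 = $335,676 − $116,969 = $218,707.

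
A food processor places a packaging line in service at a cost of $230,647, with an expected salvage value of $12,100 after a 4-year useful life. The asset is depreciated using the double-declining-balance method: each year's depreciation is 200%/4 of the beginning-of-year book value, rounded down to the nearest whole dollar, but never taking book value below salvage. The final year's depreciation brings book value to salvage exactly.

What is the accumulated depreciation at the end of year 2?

Depreciable base = $230,647 − $12,100 = $218,547.
Year 1: ⌊$230,647 × 200%/4⌋ = $115,323. Book value $115,324.
Year 2: ⌊$115,324 × 200%/4⌋ = $57,662. Book value $57,662.
Accumulated through year 2 = $230,647 − $57,662 = $172,985.

$172,985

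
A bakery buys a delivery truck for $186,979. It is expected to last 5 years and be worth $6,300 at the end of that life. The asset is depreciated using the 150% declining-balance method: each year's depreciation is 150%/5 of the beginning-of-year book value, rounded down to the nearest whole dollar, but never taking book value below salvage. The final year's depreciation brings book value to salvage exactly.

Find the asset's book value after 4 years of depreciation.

Depreciable base = $186,979 − $6,300 = $180,679.
Year 1: ⌊$186,979 × 150%/5⌋ = $56,093. Book value $130,886.
Year 2: ⌊$130,886 × 150%/5⌋ = $39,265. Book value $91,621.
Year 3: ⌊$91,621 × 150%/5⌋ = $27,486. Book value $64,135.
Year 4: ⌊$64,135 × 150%/5⌋ = $19,240. Book value $44,895.

$44,895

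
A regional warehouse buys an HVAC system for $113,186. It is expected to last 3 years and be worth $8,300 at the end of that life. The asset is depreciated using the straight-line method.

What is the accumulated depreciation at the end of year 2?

$69,924

Depreciable base = $113,186 − $8,300 = $104,886.
Annual expense = $104,886 / 3 = $34,962.
End of year 1: book value $78,224.
End of year 2: book value $43,262.
Accumulated through year 2 = $113,186 − $43,262 = $69,924.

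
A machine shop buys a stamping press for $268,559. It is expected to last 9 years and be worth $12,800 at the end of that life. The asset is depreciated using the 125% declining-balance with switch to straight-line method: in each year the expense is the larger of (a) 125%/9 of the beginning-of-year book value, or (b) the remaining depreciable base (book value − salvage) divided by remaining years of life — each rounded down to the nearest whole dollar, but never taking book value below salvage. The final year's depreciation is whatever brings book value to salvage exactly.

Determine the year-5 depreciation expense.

$26,447

Depreciable base = $268,559 − $12,800 = $255,759.
Year 1: DB = ⌊$268,559 × 125%/9⌋ = $37,299; SL = ⌊$255,759/9⌋ = $28,417 → take DB $37,299. Book value $231,260.
Year 2: DB = ⌊$231,260 × 125%/9⌋ = $32,119; SL = ⌊$218,460/8⌋ = $27,307 → take DB $32,119. Book value $199,141.
Year 3: DB = ⌊$199,141 × 125%/9⌋ = $27,658; SL = ⌊$186,341/7⌋ = $26,620 → take DB $27,658. Book value $171,483.
Year 4: DB = ⌊$171,483 × 125%/9⌋ = $23,817; SL = ⌊$158,683/6⌋ = $26,447 → take SL $26,447. Book value $145,036.
Year 5: DB = ⌊$145,036 × 125%/9⌋ = $20,143; SL = ⌊$132,236/5⌋ = $26,447 → take SL $26,447. Book value $118,589.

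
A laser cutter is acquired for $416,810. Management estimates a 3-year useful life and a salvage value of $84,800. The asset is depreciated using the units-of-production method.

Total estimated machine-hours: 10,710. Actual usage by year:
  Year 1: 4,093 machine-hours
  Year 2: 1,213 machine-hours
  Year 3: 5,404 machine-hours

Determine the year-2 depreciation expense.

$37,603

Depreciable base = $416,810 − $84,800 = $332,010.
Rate = $332,010 / 10,710 machine-hours = $31 per machine-hour.
Year 1: 4,093 × $31 = $126,883. Book value $289,927.
Year 2: 1,213 × $31 = $37,603. Book value $252,324.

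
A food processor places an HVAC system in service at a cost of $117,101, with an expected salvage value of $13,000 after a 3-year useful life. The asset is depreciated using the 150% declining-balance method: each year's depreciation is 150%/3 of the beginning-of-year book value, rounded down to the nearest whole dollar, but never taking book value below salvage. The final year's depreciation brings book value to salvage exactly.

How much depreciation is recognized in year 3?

Depreciable base = $117,101 − $13,000 = $104,101.
Year 1: ⌊$117,101 × 150%/3⌋ = $58,550. Book value $58,551.
Year 2: ⌊$58,551 × 150%/3⌋ = $29,275. Book value $29,276.
Year 3 (final): $29,276 − $13,000 = $16,276. Book value $13,000.

$16,276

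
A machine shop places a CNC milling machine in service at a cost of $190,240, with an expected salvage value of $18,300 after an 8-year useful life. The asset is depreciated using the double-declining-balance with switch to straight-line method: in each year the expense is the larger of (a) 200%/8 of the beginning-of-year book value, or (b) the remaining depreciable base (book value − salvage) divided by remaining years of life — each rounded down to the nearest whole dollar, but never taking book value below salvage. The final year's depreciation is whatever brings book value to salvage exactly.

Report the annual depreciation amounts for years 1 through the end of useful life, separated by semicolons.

Depreciable base = $190,240 − $18,300 = $171,940.
Year 1: DB = ⌊$190,240 × 200%/8⌋ = $47,560; SL = ⌊$171,940/8⌋ = $21,492 → take DB $47,560. Book value $142,680.
Year 2: DB = ⌊$142,680 × 200%/8⌋ = $35,670; SL = ⌊$124,380/7⌋ = $17,768 → take DB $35,670. Book value $107,010.
Year 3: DB = ⌊$107,010 × 200%/8⌋ = $26,752; SL = ⌊$88,710/6⌋ = $14,785 → take DB $26,752. Book value $80,258.
Year 4: DB = ⌊$80,258 × 200%/8⌋ = $20,064; SL = ⌊$61,958/5⌋ = $12,391 → take DB $20,064. Book value $60,194.
Year 5: DB = ⌊$60,194 × 200%/8⌋ = $15,048; SL = ⌊$41,894/4⌋ = $10,473 → take DB $15,048. Book value $45,146.
Year 6: DB = ⌊$45,146 × 200%/8⌋ = $11,286; SL = ⌊$26,846/3⌋ = $8,948 → take DB $11,286. Book value $33,860.
Year 7: DB = ⌊$33,860 × 200%/8⌋ = $8,465; SL = ⌊$15,560/2⌋ = $7,780 → take DB $8,465. Book value $25,395.
Year 8 (final): $25,395 − $18,300 = $7,095. Book value $18,300.

$47,560; $35,670; $26,752; $20,064; $15,048; $11,286; $8,465; $7,095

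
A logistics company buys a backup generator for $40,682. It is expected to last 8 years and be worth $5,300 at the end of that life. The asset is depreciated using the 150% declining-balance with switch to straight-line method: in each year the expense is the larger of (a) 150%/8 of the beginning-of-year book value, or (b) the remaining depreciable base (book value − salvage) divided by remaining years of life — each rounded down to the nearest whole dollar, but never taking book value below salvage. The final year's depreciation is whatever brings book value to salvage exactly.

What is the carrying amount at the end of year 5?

Depreciable base = $40,682 − $5,300 = $35,382.
Year 1: DB = ⌊$40,682 × 150%/8⌋ = $7,627; SL = ⌊$35,382/8⌋ = $4,422 → take DB $7,627. Book value $33,055.
Year 2: DB = ⌊$33,055 × 150%/8⌋ = $6,197; SL = ⌊$27,755/7⌋ = $3,965 → take DB $6,197. Book value $26,858.
Year 3: DB = ⌊$26,858 × 150%/8⌋ = $5,035; SL = ⌊$21,558/6⌋ = $3,593 → take DB $5,035. Book value $21,823.
Year 4: DB = ⌊$21,823 × 150%/8⌋ = $4,091; SL = ⌊$16,523/5⌋ = $3,304 → take DB $4,091. Book value $17,732.
Year 5: DB = ⌊$17,732 × 150%/8⌋ = $3,324; SL = ⌊$12,432/4⌋ = $3,108 → take DB $3,324. Book value $14,408.

$14,408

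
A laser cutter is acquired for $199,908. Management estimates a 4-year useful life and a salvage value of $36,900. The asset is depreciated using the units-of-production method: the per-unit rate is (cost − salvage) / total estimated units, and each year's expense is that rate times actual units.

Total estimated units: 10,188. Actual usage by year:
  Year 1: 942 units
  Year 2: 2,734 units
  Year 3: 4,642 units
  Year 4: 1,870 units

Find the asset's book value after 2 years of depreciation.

Depreciable base = $199,908 − $36,900 = $163,008.
Rate = $163,008 / 10,188 units = $16 per unit.
Year 1: 942 × $16 = $15,072. Book value $184,836.
Year 2: 2,734 × $16 = $43,744. Book value $141,092.

$141,092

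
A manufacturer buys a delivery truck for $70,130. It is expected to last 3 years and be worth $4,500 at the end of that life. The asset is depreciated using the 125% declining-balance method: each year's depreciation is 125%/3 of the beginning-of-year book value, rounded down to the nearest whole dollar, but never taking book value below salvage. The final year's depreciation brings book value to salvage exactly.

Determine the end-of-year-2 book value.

Depreciable base = $70,130 − $4,500 = $65,630.
Year 1: ⌊$70,130 × 125%/3⌋ = $29,220. Book value $40,910.
Year 2: ⌊$40,910 × 125%/3⌋ = $17,045. Book value $23,865.

$23,865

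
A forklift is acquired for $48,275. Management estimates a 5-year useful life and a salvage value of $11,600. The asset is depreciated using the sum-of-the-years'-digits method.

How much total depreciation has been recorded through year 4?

Depreciable base = $48,275 − $11,600 = $36,675.
Sum of the years' digits = 5+4+3+2+1 = 15.
Year 1: $36,675 × 5/15 = $12,225. Book value $36,050.
Year 2: $36,675 × 4/15 = $9,780. Book value $26,270.
Year 3: $36,675 × 3/15 = $7,335. Book value $18,935.
Year 4: $36,675 × 2/15 = $4,890. Book value $14,045.
Accumulated through year 4 = $48,275 − $14,045 = $34,230.

$34,230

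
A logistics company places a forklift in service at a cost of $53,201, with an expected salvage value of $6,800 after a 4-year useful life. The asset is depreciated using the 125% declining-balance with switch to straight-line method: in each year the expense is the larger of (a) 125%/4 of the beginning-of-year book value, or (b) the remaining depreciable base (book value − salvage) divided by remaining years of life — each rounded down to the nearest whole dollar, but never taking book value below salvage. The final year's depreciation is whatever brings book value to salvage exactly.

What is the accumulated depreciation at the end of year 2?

$28,055

Depreciable base = $53,201 − $6,800 = $46,401.
Year 1: DB = ⌊$53,201 × 125%/4⌋ = $16,625; SL = ⌊$46,401/4⌋ = $11,600 → take DB $16,625. Book value $36,576.
Year 2: DB = ⌊$36,576 × 125%/4⌋ = $11,430; SL = ⌊$29,776/3⌋ = $9,925 → take DB $11,430. Book value $25,146.
Accumulated through year 2 = $53,201 − $25,146 = $28,055.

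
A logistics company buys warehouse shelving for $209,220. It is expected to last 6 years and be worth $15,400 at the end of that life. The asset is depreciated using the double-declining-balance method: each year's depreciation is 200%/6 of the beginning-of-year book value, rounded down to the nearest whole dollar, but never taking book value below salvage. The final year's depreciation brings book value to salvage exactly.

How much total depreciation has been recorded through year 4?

$167,892

Depreciable base = $209,220 − $15,400 = $193,820.
Year 1: ⌊$209,220 × 200%/6⌋ = $69,740. Book value $139,480.
Year 2: ⌊$139,480 × 200%/6⌋ = $46,493. Book value $92,987.
Year 3: ⌊$92,987 × 200%/6⌋ = $30,995. Book value $61,992.
Year 4: ⌊$61,992 × 200%/6⌋ = $20,664. Book value $41,328.
Accumulated through year 4 = $209,220 − $41,328 = $167,892.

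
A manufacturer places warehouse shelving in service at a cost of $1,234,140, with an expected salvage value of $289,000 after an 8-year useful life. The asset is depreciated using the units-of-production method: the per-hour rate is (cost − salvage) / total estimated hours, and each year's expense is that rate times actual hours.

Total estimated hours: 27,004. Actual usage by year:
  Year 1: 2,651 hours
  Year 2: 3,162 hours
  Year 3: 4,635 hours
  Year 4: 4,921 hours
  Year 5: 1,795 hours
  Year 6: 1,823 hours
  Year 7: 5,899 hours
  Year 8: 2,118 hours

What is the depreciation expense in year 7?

Depreciable base = $1,234,140 − $289,000 = $945,140.
Rate = $945,140 / 27,004 hours = $35 per hour.
Year 1: 2,651 × $35 = $92,785. Book value $1,141,355.
Year 2: 3,162 × $35 = $110,670. Book value $1,030,685.
Year 3: 4,635 × $35 = $162,225. Book value $868,460.
Year 4: 4,921 × $35 = $172,235. Book value $696,225.
Year 5: 1,795 × $35 = $62,825. Book value $633,400.
Year 6: 1,823 × $35 = $63,805. Book value $569,595.
Year 7: 5,899 × $35 = $206,465. Book value $363,130.

$206,465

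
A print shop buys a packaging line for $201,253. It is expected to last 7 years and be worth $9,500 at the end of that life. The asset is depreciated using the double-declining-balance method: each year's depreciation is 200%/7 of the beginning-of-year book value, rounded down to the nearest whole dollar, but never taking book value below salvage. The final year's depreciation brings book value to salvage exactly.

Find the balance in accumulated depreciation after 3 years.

$127,909

Depreciable base = $201,253 − $9,500 = $191,753.
Year 1: ⌊$201,253 × 200%/7⌋ = $57,500. Book value $143,753.
Year 2: ⌊$143,753 × 200%/7⌋ = $41,072. Book value $102,681.
Year 3: ⌊$102,681 × 200%/7⌋ = $29,337. Book value $73,344.
Accumulated through year 3 = $201,253 − $73,344 = $127,909.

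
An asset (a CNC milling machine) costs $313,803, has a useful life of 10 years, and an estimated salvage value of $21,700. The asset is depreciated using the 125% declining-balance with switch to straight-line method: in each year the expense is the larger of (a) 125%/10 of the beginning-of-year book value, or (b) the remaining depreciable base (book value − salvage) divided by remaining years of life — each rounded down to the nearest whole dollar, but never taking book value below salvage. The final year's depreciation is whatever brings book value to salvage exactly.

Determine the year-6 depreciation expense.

Depreciable base = $313,803 − $21,700 = $292,103.
Year 1: DB = ⌊$313,803 × 125%/10⌋ = $39,225; SL = ⌊$292,103/10⌋ = $29,210 → take DB $39,225. Book value $274,578.
Year 2: DB = ⌊$274,578 × 125%/10⌋ = $34,322; SL = ⌊$252,878/9⌋ = $28,097 → take DB $34,322. Book value $240,256.
Year 3: DB = ⌊$240,256 × 125%/10⌋ = $30,032; SL = ⌊$218,556/8⌋ = $27,319 → take DB $30,032. Book value $210,224.
Year 4: DB = ⌊$210,224 × 125%/10⌋ = $26,278; SL = ⌊$188,524/7⌋ = $26,932 → take SL $26,932. Book value $183,292.
Year 5: DB = ⌊$183,292 × 125%/10⌋ = $22,911; SL = ⌊$161,592/6⌋ = $26,932 → take SL $26,932. Book value $156,360.
Year 6: DB = ⌊$156,360 × 125%/10⌋ = $19,545; SL = ⌊$134,660/5⌋ = $26,932 → take SL $26,932. Book value $129,428.

$26,932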